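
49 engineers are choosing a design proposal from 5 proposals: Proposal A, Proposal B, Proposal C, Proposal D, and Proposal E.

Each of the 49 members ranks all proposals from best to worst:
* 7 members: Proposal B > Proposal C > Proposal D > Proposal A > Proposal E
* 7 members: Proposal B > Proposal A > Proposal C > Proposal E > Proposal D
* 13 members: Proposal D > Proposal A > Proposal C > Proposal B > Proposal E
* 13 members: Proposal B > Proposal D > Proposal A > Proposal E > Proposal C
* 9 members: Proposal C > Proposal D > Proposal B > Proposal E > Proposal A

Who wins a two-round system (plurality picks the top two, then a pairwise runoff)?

Proposal B

Round 1 first-place votes: Proposal A 0, Proposal B 27, Proposal C 9, Proposal D 13, Proposal E 0. Proposal B and Proposal D advance.
Runoff: Proposal B is ranked above Proposal D on 27 ballots, Proposal D above Proposal B on 22.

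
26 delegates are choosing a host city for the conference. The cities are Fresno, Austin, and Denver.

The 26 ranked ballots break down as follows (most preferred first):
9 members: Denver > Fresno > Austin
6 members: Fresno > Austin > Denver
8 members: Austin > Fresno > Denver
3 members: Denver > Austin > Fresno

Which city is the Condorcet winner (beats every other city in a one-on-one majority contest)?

Fresno

Fresno vs Austin: 15–11
Fresno vs Denver: 14–12
Fresno beats every other city.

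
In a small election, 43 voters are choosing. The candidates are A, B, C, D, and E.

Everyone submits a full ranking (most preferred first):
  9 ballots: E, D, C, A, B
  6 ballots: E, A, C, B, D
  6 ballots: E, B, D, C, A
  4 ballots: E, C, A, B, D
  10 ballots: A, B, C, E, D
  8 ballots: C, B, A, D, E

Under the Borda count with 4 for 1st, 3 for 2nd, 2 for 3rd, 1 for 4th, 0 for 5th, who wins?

A: 9×1 + 6×3 + 6×0 + 4×2 + 10×4 + 8×2 = 91
B: 9×0 + 6×1 + 6×3 + 4×1 + 10×3 + 8×3 = 82
C: 9×2 + 6×2 + 6×1 + 4×3 + 10×2 + 8×4 = 100
D: 9×3 + 6×0 + 6×2 + 4×0 + 10×0 + 8×1 = 47
E: 9×4 + 6×4 + 6×4 + 4×4 + 10×1 + 8×0 = 110

E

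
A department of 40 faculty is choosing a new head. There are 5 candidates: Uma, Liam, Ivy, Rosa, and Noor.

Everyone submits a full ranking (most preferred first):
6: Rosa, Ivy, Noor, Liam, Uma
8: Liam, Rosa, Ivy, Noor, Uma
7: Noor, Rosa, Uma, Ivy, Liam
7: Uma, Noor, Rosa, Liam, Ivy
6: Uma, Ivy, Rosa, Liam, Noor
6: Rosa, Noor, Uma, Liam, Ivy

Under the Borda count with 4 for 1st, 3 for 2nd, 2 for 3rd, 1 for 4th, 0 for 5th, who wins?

Rosa

Uma: 6×0 + 8×0 + 7×2 + 7×4 + 6×4 + 6×2 = 78
Liam: 6×1 + 8×4 + 7×0 + 7×1 + 6×1 + 6×1 = 57
Ivy: 6×3 + 8×2 + 7×1 + 7×0 + 6×3 + 6×0 = 59
Rosa: 6×4 + 8×3 + 7×3 + 7×2 + 6×2 + 6×4 = 119
Noor: 6×2 + 8×1 + 7×4 + 7×3 + 6×0 + 6×3 = 87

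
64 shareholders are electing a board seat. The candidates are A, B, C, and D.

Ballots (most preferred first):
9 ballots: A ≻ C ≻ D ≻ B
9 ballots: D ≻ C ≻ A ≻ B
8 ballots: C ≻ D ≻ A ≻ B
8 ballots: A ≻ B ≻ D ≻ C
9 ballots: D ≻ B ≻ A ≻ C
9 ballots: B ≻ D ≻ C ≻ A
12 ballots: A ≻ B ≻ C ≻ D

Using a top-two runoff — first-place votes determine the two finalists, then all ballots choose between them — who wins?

D

Round 1 first-place votes: A 29, B 9, C 8, D 18. A and D advance.
Runoff: A is ranked above D on 29 ballots, D above A on 35.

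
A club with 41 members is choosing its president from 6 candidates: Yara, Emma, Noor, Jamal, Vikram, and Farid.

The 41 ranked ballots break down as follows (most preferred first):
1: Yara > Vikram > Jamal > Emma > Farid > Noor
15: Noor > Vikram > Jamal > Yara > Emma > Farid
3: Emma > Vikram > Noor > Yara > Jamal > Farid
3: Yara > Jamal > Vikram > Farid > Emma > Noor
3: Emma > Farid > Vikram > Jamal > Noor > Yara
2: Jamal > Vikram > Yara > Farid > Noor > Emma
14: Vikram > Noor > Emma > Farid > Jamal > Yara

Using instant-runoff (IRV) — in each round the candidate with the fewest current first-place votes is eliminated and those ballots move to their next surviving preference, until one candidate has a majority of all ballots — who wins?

Vikram

Round 1: Yara 4, Emma 6, Noor 15, Jamal 2, Vikram 14, Farid 0. Farid eliminated.
Round 2: Yara 4, Emma 6, Noor 15, Jamal 2, Vikram 14. Jamal eliminated.
Round 3: Yara 4, Emma 6, Noor 15, Vikram 16. Yara eliminated.
Round 4: Emma 6, Noor 15, Vikram 20. Emma eliminated.
Round 5: Noor 15, Vikram 26. Vikram has a majority (≥21).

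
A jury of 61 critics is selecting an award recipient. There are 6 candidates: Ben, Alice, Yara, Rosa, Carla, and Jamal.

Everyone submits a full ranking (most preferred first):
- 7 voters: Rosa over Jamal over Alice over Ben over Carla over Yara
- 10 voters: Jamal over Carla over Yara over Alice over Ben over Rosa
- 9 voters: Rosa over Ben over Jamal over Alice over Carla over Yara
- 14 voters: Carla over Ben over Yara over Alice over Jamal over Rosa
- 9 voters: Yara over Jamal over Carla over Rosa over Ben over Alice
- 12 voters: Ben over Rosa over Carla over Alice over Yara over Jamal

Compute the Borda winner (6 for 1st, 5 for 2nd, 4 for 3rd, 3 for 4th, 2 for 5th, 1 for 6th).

Carla

Ben: 7×3 + 10×2 + 9×5 + 14×5 + 9×2 + 12×6 = 246
Alice: 7×4 + 10×3 + 9×3 + 14×3 + 9×1 + 12×3 = 172
Yara: 7×1 + 10×4 + 9×1 + 14×4 + 9×6 + 12×2 = 190
Rosa: 7×6 + 10×1 + 9×6 + 14×1 + 9×3 + 12×5 = 207
Carla: 7×2 + 10×5 + 9×2 + 14×6 + 9×4 + 12×4 = 250
Jamal: 7×5 + 10×6 + 9×4 + 14×2 + 9×5 + 12×1 = 216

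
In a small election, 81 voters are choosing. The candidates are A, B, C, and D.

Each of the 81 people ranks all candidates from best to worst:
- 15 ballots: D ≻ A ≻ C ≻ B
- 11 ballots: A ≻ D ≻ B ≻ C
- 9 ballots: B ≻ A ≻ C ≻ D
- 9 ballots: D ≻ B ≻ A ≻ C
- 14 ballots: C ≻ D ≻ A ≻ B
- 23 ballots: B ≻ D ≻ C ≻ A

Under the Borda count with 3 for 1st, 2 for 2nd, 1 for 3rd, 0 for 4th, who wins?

A: 15×2 + 11×3 + 9×2 + 9×1 + 14×1 + 23×0 = 104
B: 15×0 + 11×1 + 9×3 + 9×2 + 14×0 + 23×3 = 125
C: 15×1 + 11×0 + 9×1 + 9×0 + 14×3 + 23×1 = 89
D: 15×3 + 11×2 + 9×0 + 9×3 + 14×2 + 23×2 = 168

D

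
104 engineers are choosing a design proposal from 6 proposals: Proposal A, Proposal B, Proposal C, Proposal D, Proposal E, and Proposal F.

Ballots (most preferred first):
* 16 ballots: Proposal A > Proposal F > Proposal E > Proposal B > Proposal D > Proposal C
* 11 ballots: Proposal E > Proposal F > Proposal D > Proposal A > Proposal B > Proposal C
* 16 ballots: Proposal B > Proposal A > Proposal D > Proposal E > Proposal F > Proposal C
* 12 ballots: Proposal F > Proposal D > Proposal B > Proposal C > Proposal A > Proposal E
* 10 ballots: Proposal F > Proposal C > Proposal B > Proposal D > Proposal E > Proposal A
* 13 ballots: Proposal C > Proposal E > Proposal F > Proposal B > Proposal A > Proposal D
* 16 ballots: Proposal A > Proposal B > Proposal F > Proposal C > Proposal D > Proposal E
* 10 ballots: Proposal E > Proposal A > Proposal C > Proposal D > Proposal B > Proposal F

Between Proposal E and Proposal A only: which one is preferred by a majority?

Proposal E is ranked above Proposal A on 44 ballots; Proposal A above Proposal E on 60.

Proposal A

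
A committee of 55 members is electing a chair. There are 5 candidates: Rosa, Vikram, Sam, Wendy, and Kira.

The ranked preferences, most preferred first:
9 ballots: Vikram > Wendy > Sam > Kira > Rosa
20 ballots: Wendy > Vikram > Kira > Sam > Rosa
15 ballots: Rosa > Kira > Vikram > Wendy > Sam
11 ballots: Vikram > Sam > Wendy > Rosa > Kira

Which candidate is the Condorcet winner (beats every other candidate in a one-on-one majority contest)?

Vikram vs Rosa: 40–15
Vikram vs Sam: 55–0
Vikram vs Wendy: 35–20
Vikram vs Kira: 40–15
Vikram beats every other candidate.

Vikram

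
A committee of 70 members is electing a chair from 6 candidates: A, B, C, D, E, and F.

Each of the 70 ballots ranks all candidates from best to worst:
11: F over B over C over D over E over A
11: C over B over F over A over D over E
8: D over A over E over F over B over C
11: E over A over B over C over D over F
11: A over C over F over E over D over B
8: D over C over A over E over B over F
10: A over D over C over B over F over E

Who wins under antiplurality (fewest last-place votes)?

Last-place votes: A 11, B 11, C 8, D 0, E 21, F 19.

D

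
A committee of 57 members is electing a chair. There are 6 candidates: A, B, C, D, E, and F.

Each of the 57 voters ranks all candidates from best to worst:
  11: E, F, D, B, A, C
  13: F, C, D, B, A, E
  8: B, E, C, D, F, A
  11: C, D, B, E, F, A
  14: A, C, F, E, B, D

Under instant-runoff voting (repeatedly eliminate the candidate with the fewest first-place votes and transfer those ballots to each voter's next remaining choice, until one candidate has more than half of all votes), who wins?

Round 1: A 14, B 8, C 11, D 0, E 11, F 13. D eliminated.
Round 2: A 14, B 8, C 11, E 11, F 13. B eliminated.
Round 3: A 14, C 11, E 19, F 13. C eliminated.
Round 4: A 14, E 30, F 13. E has a majority (≥29).

E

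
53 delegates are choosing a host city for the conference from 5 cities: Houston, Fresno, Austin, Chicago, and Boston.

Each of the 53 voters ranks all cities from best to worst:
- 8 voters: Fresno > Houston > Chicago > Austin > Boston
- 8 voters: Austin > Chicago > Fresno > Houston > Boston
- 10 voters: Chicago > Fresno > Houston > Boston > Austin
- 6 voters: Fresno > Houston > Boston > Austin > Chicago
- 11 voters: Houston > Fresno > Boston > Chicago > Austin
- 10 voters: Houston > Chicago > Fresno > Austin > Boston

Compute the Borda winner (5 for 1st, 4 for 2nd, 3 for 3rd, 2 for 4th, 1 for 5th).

Houston: 8×4 + 8×2 + 10×3 + 6×4 + 11×5 + 10×5 = 207
Fresno: 8×5 + 8×3 + 10×4 + 6×5 + 11×4 + 10×3 = 208
Austin: 8×2 + 8×5 + 10×1 + 6×2 + 11×1 + 10×2 = 109
Chicago: 8×3 + 8×4 + 10×5 + 6×1 + 11×2 + 10×4 = 174
Boston: 8×1 + 8×1 + 10×2 + 6×3 + 11×3 + 10×1 = 97

Fresno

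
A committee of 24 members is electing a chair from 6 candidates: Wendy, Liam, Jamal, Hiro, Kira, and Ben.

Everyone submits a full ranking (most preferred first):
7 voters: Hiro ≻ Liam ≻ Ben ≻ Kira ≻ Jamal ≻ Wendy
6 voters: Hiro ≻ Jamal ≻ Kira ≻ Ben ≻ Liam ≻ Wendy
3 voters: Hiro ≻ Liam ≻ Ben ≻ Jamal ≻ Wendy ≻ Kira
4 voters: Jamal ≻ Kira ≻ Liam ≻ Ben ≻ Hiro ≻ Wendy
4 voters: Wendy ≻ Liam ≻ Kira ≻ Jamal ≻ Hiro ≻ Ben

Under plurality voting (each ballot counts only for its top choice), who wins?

First-place votes: Wendy 4, Liam 0, Jamal 4, Hiro 16, Kira 0, Ben 0.

Hiro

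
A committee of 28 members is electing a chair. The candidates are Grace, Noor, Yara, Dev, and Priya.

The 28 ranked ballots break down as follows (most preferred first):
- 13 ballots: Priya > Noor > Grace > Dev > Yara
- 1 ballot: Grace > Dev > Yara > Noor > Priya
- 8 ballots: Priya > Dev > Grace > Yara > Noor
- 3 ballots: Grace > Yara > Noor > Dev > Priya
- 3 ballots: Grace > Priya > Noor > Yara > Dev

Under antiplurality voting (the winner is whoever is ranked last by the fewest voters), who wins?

Last-place votes: Grace 0, Noor 8, Yara 13, Dev 3, Priya 4.

Grace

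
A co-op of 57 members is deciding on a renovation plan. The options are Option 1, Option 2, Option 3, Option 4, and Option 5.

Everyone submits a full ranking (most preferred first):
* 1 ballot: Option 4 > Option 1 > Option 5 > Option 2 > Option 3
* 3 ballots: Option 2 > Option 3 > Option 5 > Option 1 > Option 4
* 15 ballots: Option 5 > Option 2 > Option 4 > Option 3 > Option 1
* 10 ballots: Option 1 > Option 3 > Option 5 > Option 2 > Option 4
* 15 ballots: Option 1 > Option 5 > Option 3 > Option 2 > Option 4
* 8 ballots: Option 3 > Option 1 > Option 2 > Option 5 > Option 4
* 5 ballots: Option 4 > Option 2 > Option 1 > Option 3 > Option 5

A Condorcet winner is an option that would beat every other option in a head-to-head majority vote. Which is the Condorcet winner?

Option 1

Option 1 vs Option 2: 34–23
Option 1 vs Option 3: 31–26
Option 1 vs Option 4: 36–21
Option 1 vs Option 5: 39–18
Option 1 beats every other option.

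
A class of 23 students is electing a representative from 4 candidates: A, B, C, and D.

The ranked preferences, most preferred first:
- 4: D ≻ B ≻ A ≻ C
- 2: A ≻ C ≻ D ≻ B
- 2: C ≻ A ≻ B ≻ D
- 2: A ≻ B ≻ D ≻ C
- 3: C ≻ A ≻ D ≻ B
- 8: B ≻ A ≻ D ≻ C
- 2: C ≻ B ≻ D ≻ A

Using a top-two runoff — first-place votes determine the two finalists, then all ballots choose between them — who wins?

B

Round 1 first-place votes: A 4, B 8, C 7, D 4. B and C advance.
Runoff: B is ranked above C on 14 ballots, C above B on 9.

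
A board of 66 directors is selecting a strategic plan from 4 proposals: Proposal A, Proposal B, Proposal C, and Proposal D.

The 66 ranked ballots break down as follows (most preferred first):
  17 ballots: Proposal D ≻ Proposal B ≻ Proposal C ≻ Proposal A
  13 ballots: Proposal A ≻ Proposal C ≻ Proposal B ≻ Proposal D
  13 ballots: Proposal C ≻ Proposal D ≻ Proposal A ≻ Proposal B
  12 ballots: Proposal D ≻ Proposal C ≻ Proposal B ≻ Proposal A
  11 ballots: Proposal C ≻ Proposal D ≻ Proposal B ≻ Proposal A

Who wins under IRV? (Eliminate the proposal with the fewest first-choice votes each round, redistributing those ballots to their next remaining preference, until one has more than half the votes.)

Proposal C

Round 1: Proposal A 13, Proposal B 0, Proposal C 24, Proposal D 29. Proposal B eliminated.
Round 2: Proposal A 13, Proposal C 24, Proposal D 29. Proposal A eliminated.
Round 3: Proposal C 37, Proposal D 29. Proposal C has a majority (≥34).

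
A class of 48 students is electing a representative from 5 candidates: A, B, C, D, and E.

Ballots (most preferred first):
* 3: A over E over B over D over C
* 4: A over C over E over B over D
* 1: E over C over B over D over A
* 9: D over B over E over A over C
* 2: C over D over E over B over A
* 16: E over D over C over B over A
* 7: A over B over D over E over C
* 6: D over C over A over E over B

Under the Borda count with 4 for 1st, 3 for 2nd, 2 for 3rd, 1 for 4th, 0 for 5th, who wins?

D

A: 3×4 + 4×4 + 1×0 + 9×1 + 2×0 + 16×0 + 7×4 + 6×2 = 77
B: 3×2 + 4×1 + 1×2 + 9×3 + 2×1 + 16×1 + 7×3 + 6×0 = 78
C: 3×0 + 4×3 + 1×3 + 9×0 + 2×4 + 16×2 + 7×0 + 6×3 = 73
D: 3×1 + 4×0 + 1×1 + 9×4 + 2×3 + 16×3 + 7×2 + 6×4 = 132
E: 3×3 + 4×2 + 1×4 + 9×2 + 2×2 + 16×4 + 7×1 + 6×1 = 120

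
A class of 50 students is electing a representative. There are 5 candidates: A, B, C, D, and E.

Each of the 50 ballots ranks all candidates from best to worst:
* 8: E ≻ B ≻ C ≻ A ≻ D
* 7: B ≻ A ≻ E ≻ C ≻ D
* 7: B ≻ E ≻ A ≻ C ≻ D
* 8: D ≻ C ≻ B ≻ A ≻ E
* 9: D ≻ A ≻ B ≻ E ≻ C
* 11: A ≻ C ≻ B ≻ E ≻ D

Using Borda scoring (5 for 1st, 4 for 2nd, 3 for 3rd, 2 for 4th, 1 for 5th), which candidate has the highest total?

B

A: 8×2 + 7×4 + 7×3 + 8×2 + 9×4 + 11×5 = 172
B: 8×4 + 7×5 + 7×5 + 8×3 + 9×3 + 11×3 = 186
C: 8×3 + 7×2 + 7×2 + 8×4 + 9×1 + 11×4 = 137
D: 8×1 + 7×1 + 7×1 + 8×5 + 9×5 + 11×1 = 118
E: 8×5 + 7×3 + 7×4 + 8×1 + 9×2 + 11×2 = 137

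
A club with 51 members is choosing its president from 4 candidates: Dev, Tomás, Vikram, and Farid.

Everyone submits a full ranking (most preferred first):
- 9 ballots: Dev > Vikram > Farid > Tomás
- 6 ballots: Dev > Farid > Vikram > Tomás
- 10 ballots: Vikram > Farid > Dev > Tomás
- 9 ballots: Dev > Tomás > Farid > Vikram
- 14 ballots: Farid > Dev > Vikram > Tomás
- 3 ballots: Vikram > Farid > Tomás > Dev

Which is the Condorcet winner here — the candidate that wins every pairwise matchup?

Farid

Farid vs Dev: 27–24
Farid vs Tomás: 42–9
Farid vs Vikram: 29–22
Farid beats every other candidate.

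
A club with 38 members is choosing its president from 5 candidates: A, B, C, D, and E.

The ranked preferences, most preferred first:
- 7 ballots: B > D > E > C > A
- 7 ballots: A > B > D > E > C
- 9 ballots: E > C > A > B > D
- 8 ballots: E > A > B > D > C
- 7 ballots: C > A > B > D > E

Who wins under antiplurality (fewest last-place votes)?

Last-place votes: A 7, B 0, C 15, D 9, E 7.

B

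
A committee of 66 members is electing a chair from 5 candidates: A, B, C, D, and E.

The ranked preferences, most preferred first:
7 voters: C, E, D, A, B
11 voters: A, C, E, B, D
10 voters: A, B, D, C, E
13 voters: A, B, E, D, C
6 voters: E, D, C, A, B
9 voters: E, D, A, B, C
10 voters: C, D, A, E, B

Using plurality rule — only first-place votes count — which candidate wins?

First-place votes: A 34, B 0, C 17, D 0, E 15.

A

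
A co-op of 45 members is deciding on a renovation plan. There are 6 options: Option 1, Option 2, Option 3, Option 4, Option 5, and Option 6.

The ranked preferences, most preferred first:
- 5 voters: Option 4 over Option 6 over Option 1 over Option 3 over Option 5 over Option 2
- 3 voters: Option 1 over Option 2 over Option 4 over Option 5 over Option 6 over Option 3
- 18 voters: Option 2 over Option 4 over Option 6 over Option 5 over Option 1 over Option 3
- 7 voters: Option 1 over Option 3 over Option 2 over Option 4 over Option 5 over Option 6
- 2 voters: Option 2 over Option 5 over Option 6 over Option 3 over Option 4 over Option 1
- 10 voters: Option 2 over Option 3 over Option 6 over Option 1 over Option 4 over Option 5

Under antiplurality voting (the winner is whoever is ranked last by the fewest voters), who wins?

Option 4

Last-place votes: Option 1 2, Option 2 5, Option 3 21, Option 4 0, Option 5 10, Option 6 7.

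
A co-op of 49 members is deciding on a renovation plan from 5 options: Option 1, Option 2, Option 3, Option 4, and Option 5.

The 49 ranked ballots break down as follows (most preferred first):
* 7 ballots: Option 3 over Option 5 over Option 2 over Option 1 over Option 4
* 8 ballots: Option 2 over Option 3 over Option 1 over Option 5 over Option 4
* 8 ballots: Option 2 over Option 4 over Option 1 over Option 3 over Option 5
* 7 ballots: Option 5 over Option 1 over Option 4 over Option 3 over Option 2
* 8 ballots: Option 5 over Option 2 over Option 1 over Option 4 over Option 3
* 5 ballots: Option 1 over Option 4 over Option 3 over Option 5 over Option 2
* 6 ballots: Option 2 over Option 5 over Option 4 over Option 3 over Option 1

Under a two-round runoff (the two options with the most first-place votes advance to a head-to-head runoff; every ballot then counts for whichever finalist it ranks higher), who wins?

Round 1 first-place votes: Option 1 5, Option 2 22, Option 3 7, Option 4 0, Option 5 15. Option 2 and Option 5 advance.
Runoff: Option 2 is ranked above Option 5 on 22 ballots, Option 5 above Option 2 on 27.

Option 5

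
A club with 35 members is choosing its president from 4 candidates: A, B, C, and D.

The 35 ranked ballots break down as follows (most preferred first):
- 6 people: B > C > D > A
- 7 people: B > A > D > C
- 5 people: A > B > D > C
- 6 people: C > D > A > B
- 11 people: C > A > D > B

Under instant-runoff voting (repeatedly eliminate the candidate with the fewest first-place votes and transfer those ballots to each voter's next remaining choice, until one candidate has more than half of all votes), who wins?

B

Round 1: A 5, B 13, C 17, D 0. D eliminated.
Round 2: A 5, B 13, C 17. A eliminated.
Round 3: B 18, C 17. B has a majority (≥18).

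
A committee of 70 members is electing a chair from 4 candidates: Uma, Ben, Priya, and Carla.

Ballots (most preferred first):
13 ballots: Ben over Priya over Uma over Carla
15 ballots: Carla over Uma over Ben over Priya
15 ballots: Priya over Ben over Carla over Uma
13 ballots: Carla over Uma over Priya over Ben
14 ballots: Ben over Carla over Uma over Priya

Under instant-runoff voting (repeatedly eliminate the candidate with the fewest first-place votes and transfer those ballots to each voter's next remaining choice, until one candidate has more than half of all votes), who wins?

Round 1: Uma 0, Ben 27, Priya 15, Carla 28. Uma eliminated.
Round 2: Ben 27, Priya 15, Carla 28. Priya eliminated.
Round 3: Ben 42, Carla 28. Ben has a majority (≥36).

Ben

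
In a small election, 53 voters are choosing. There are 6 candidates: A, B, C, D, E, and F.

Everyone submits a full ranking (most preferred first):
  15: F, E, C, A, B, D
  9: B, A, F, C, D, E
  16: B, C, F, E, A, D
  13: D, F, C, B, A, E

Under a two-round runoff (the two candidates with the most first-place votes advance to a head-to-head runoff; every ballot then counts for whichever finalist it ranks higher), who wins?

Round 1 first-place votes: A 0, B 25, C 0, D 13, E 0, F 15. B and F advance.
Runoff: B is ranked above F on 25 ballots, F above B on 28.

F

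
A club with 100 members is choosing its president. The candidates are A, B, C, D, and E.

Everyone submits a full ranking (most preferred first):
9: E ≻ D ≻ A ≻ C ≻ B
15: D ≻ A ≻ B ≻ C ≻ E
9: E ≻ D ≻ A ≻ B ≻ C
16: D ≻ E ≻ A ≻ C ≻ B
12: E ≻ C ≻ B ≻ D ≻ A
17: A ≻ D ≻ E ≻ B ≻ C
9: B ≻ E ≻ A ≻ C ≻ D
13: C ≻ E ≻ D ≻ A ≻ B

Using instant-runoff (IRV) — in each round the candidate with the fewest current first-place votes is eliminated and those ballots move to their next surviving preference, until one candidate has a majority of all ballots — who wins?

Round 1: A 17, B 9, C 13, D 31, E 30. B eliminated.
Round 2: A 17, C 13, D 31, E 39. C eliminated.
Round 3: A 17, D 31, E 52. E has a majority (≥51).

E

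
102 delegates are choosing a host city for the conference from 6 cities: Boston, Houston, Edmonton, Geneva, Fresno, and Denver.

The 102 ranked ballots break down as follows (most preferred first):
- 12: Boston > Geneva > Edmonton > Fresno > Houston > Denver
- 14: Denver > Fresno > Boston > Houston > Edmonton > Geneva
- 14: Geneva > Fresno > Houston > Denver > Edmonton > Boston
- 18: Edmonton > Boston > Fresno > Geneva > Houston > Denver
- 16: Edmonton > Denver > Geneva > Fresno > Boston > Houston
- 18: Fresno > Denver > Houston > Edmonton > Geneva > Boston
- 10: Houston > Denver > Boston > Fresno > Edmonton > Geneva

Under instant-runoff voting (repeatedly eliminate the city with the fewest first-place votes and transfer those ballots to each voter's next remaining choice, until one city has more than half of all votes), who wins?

Round 1: Boston 12, Houston 10, Edmonton 34, Geneva 14, Fresno 18, Denver 14. Houston eliminated.
Round 2: Boston 12, Edmonton 34, Geneva 14, Fresno 18, Denver 24. Boston eliminated.
Round 3: Edmonton 34, Geneva 26, Fresno 18, Denver 24. Fresno eliminated.
Round 4: Edmonton 34, Geneva 26, Denver 42. Geneva eliminated.
Round 5: Edmonton 46, Denver 56. Denver has a majority (≥52).

Denver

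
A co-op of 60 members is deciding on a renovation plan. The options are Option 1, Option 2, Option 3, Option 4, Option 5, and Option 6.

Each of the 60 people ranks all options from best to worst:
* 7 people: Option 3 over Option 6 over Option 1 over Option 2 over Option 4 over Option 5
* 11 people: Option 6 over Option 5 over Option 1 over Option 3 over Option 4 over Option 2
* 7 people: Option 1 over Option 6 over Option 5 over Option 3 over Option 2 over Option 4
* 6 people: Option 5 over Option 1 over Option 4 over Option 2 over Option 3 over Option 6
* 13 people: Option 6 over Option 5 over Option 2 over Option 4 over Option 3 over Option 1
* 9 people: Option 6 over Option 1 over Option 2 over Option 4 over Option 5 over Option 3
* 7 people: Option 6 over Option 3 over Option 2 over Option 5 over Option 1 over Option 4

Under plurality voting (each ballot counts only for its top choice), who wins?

First-place votes: Option 1 7, Option 2 0, Option 3 7, Option 4 0, Option 5 6, Option 6 40.

Option 6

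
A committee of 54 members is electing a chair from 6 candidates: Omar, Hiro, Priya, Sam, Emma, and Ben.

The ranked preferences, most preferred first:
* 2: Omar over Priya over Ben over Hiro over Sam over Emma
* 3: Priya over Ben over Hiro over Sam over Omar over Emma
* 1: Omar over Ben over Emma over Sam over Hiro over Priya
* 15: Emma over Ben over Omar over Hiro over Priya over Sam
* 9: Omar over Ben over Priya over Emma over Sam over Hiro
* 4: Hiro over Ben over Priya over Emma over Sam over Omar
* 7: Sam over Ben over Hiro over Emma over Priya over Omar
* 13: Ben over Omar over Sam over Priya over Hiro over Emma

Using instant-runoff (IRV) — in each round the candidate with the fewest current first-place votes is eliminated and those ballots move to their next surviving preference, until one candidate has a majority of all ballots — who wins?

Round 1: Omar 12, Hiro 4, Priya 3, Sam 7, Emma 15, Ben 13. Priya eliminated.
Round 2: Omar 12, Hiro 4, Sam 7, Emma 15, Ben 16. Hiro eliminated.
Round 3: Omar 12, Sam 7, Emma 15, Ben 20. Sam eliminated.
Round 4: Omar 12, Emma 15, Ben 27. Omar eliminated.
Round 5: Emma 15, Ben 39. Ben has a majority (≥28).

Ben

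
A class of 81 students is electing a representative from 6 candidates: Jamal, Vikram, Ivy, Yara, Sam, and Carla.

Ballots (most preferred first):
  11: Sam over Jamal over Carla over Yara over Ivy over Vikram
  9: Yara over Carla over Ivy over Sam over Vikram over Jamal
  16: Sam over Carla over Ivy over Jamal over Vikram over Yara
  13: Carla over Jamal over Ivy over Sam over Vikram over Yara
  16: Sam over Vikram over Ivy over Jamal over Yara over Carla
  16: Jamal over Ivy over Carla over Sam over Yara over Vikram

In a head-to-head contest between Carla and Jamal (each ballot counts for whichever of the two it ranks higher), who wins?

Jamal

Carla is ranked above Jamal on 38 ballots; Jamal above Carla on 43.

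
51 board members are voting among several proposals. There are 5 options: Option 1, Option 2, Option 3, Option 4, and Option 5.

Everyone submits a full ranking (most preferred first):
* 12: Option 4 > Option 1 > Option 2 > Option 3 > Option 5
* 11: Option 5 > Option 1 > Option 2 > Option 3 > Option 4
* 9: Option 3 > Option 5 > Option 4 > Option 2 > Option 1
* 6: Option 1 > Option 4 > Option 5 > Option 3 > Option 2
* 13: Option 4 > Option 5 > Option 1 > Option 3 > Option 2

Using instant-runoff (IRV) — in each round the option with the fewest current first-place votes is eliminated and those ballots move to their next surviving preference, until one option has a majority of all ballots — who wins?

Round 1: Option 1 6, Option 2 0, Option 3 9, Option 4 25, Option 5 11. Option 2 eliminated.
Round 2: Option 1 6, Option 3 9, Option 4 25, Option 5 11. Option 1 eliminated.
Round 3: Option 3 9, Option 4 31, Option 5 11. Option 4 has a majority (≥26).

Option 4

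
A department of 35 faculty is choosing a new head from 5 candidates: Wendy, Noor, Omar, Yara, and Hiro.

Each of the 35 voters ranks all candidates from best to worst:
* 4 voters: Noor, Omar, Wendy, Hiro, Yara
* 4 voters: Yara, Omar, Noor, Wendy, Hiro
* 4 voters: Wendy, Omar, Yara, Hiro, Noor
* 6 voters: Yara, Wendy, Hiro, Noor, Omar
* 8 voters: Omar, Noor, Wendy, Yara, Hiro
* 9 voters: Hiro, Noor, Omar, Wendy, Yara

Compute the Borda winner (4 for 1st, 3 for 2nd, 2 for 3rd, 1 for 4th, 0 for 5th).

Wendy: 4×2 + 4×1 + 4×4 + 6×3 + 8×2 + 9×1 = 71
Noor: 4×4 + 4×2 + 4×0 + 6×1 + 8×3 + 9×3 = 81
Omar: 4×3 + 4×3 + 4×3 + 6×0 + 8×4 + 9×2 = 86
Yara: 4×0 + 4×4 + 4×2 + 6×4 + 8×1 + 9×0 = 56
Hiro: 4×1 + 4×0 + 4×1 + 6×2 + 8×0 + 9×4 = 56

Omar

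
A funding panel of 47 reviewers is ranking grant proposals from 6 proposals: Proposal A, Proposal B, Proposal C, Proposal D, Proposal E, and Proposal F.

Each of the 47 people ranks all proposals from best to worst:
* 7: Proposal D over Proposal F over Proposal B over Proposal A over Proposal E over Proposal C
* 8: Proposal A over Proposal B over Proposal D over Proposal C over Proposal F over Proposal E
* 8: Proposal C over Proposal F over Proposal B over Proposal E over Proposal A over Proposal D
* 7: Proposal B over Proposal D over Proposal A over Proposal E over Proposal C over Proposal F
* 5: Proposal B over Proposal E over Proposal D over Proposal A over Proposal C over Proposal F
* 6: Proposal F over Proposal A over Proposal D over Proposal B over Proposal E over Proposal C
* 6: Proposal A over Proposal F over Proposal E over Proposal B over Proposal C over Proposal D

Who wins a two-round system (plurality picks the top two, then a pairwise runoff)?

Round 1 first-place votes: Proposal A 14, Proposal B 12, Proposal C 8, Proposal D 7, Proposal E 0, Proposal F 6. Proposal A and Proposal B advance.
Runoff: Proposal A is ranked above Proposal B on 20 ballots, Proposal B above Proposal A on 27.

Proposal B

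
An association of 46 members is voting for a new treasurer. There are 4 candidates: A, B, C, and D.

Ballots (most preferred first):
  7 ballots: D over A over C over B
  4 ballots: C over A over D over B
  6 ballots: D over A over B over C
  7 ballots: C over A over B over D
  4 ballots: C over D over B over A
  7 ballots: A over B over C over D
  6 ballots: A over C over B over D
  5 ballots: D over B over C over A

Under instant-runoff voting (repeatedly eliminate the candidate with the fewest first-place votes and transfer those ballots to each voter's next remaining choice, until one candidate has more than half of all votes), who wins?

C

Round 1: A 13, B 0, C 15, D 18. B eliminated.
Round 2: A 13, C 15, D 18. A eliminated.
Round 3: C 28, D 18. C has a majority (≥24).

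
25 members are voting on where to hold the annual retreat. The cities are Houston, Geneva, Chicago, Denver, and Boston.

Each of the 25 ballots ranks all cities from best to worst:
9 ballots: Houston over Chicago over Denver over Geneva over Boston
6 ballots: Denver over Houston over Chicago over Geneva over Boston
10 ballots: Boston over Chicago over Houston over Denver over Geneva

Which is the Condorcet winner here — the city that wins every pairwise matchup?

Houston

Houston vs Geneva: 25–0
Houston vs Chicago: 15–10
Houston vs Denver: 19–6
Houston vs Boston: 15–10
Houston beats every other city.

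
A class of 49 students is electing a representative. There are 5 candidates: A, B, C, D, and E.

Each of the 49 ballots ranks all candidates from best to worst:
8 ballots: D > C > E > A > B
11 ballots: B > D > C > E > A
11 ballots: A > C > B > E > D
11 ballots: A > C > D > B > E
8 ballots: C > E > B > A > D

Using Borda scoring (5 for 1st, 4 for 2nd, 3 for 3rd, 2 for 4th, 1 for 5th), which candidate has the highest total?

A: 8×2 + 11×1 + 11×5 + 11×5 + 8×2 = 153
B: 8×1 + 11×5 + 11×3 + 11×2 + 8×3 = 142
C: 8×4 + 11×3 + 11×4 + 11×4 + 8×5 = 193
D: 8×5 + 11×4 + 11×1 + 11×3 + 8×1 = 136
E: 8×3 + 11×2 + 11×2 + 11×1 + 8×4 = 111

C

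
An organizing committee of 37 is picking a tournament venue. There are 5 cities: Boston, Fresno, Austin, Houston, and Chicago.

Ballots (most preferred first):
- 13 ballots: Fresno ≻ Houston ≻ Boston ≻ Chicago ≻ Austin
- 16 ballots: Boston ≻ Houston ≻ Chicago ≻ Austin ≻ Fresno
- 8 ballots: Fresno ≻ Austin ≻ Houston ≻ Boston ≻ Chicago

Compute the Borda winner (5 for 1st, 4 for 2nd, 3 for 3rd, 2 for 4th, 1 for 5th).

Boston: 13×3 + 16×5 + 8×2 = 135
Fresno: 13×5 + 16×1 + 8×5 = 121
Austin: 13×1 + 16×2 + 8×4 = 77
Houston: 13×4 + 16×4 + 8×3 = 140
Chicago: 13×2 + 16×3 + 8×1 = 82

Houston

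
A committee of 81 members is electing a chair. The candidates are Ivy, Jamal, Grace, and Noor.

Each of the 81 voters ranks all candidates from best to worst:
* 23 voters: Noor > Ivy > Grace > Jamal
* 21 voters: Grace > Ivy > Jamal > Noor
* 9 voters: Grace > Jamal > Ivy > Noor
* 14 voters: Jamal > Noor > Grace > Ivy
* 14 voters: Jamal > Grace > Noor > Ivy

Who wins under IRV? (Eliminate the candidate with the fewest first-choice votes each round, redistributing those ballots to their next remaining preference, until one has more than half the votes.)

Round 1: Ivy 0, Jamal 28, Grace 30, Noor 23. Ivy eliminated.
Round 2: Jamal 28, Grace 30, Noor 23. Noor eliminated.
Round 3: Jamal 28, Grace 53. Grace has a majority (≥41).

Grace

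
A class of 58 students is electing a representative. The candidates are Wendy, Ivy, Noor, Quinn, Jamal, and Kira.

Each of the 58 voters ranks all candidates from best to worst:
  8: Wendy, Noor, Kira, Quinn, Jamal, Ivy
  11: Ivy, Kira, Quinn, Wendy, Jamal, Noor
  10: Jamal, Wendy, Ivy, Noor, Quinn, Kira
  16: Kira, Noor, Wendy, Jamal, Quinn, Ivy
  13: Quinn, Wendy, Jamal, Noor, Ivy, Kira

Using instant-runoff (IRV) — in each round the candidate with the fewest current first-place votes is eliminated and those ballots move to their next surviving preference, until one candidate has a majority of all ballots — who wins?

Round 1: Wendy 8, Ivy 11, Noor 0, Quinn 13, Jamal 10, Kira 16. Noor eliminated.
Round 2: Wendy 8, Ivy 11, Quinn 13, Jamal 10, Kira 16. Wendy eliminated.
Round 3: Ivy 11, Quinn 13, Jamal 10, Kira 24. Jamal eliminated.
Round 4: Ivy 21, Quinn 13, Kira 24. Quinn eliminated.
Round 5: Ivy 34, Kira 24. Ivy has a majority (≥30).

Ivy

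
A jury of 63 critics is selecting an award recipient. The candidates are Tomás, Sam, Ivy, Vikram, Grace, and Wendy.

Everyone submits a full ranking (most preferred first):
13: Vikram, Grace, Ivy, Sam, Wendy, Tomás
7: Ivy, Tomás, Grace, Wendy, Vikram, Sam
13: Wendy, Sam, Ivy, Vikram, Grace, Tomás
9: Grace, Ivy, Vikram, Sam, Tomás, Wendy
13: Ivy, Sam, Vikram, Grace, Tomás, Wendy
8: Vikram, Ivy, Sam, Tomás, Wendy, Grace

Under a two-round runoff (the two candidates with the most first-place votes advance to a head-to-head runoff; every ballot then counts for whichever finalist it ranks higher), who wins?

Ivy

Round 1 first-place votes: Tomás 0, Sam 0, Ivy 20, Vikram 21, Grace 9, Wendy 13. Vikram and Ivy advance.
Runoff: Vikram is ranked above Ivy on 21 ballots, Ivy above Vikram on 42.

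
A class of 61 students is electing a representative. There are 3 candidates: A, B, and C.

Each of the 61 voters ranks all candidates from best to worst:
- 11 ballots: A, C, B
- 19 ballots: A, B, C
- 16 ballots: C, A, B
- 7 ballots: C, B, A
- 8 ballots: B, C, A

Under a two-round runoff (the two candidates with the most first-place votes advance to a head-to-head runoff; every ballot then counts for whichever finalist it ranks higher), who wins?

Round 1 first-place votes: A 30, B 8, C 23. A and C advance.
Runoff: A is ranked above C on 30 ballots, C above A on 31.

C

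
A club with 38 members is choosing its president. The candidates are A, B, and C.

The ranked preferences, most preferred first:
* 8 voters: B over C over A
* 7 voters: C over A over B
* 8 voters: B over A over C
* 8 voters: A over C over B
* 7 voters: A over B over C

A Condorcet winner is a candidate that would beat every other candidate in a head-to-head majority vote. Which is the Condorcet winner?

A

A vs B: 22–16
A vs C: 23–15
A beats every other candidate.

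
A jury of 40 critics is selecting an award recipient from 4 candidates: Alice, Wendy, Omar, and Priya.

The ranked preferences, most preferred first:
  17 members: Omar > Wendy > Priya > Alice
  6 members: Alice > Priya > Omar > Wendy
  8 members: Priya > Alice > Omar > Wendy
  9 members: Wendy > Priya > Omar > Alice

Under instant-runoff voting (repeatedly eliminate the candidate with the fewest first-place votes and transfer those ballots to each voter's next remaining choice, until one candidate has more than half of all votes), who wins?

Round 1: Alice 6, Wendy 9, Omar 17, Priya 8. Alice eliminated.
Round 2: Wendy 9, Omar 17, Priya 14. Wendy eliminated.
Round 3: Omar 17, Priya 23. Priya has a majority (≥21).

Priya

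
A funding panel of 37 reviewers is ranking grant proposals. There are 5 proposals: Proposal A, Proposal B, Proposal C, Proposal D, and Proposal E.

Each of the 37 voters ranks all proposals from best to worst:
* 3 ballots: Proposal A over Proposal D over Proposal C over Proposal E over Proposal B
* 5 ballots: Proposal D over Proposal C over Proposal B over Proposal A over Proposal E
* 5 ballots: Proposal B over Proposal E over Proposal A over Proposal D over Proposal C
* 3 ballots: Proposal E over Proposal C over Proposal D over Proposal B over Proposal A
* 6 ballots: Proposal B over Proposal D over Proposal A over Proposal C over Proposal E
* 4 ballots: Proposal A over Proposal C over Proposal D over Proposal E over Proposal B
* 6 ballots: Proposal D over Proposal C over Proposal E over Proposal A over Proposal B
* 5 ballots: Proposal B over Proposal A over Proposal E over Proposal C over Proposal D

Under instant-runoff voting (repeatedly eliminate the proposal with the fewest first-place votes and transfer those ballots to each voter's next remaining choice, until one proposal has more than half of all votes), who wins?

Round 1: Proposal A 7, Proposal B 16, Proposal C 0, Proposal D 11, Proposal E 3. Proposal C eliminated.
Round 2: Proposal A 7, Proposal B 16, Proposal D 11, Proposal E 3. Proposal E eliminated.
Round 3: Proposal A 7, Proposal B 16, Proposal D 14. Proposal A eliminated.
Round 4: Proposal B 16, Proposal D 21. Proposal D has a majority (≥19).

Proposal D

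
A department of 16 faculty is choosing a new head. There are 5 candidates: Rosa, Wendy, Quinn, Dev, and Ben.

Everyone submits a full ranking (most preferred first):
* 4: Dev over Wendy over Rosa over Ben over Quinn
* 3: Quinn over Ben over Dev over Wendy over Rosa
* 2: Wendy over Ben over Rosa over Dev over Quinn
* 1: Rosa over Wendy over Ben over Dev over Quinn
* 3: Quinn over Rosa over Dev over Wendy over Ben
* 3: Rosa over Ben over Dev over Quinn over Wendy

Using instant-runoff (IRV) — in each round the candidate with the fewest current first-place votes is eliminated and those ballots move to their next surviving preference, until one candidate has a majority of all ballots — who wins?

Rosa

Round 1: Rosa 4, Wendy 2, Quinn 6, Dev 4, Ben 0. Ben eliminated.
Round 2: Rosa 4, Wendy 2, Quinn 6, Dev 4. Wendy eliminated.
Round 3: Rosa 6, Quinn 6, Dev 4. Dev eliminated.
Round 4: Rosa 10, Quinn 6. Rosa has a majority (≥9).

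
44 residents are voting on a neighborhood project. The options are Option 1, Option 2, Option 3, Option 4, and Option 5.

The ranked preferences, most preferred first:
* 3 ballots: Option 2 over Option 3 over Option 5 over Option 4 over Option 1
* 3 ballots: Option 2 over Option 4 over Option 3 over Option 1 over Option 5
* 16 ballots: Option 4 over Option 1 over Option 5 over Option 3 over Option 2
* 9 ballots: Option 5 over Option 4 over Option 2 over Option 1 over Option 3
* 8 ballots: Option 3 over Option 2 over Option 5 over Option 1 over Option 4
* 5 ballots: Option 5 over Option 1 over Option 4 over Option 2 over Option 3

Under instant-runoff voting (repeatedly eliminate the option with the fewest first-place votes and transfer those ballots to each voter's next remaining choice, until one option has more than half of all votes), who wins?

Round 1: Option 1 0, Option 2 6, Option 3 8, Option 4 16, Option 5 14. Option 1 eliminated.
Round 2: Option 2 6, Option 3 8, Option 4 16, Option 5 14. Option 2 eliminated.
Round 3: Option 3 11, Option 4 19, Option 5 14. Option 3 eliminated.
Round 4: Option 4 19, Option 5 25. Option 5 has a majority (≥23).

Option 5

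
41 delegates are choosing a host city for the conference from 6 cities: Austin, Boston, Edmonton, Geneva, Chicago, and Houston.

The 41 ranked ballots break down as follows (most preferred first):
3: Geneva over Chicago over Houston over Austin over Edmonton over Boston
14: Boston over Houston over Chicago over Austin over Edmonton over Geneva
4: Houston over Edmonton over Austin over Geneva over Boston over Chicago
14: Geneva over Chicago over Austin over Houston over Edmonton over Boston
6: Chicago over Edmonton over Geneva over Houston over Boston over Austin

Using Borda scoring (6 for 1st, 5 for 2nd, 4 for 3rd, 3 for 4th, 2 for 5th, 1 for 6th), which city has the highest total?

Austin: 3×3 + 14×3 + 4×4 + 14×4 + 6×1 = 129
Boston: 3×1 + 14×6 + 4×2 + 14×1 + 6×2 = 121
Edmonton: 3×2 + 14×2 + 4×5 + 14×2 + 6×5 = 112
Geneva: 3×6 + 14×1 + 4×3 + 14×6 + 6×4 = 152
Chicago: 3×5 + 14×4 + 4×1 + 14×5 + 6×6 = 181
Houston: 3×4 + 14×5 + 4×6 + 14×3 + 6×3 = 166

Chicago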